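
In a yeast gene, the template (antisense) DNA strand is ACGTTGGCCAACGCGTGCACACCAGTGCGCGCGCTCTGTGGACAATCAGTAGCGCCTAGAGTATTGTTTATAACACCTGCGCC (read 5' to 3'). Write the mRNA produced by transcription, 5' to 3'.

5'-GGCGCAGGUGUUAUAAACAAUACUCUAGGCGCUACUGAUUGUCCACAGAGCGCGCGCACUGGUGUGCACGCGUUGGCCAACGU-3'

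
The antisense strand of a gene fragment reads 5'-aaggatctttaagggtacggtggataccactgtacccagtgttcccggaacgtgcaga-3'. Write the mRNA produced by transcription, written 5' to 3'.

RNA polymerase reads the template 3'→5' and synthesizes mRNA 5'→3' by base-pairing (A→U, T→A, G↔C). The complement of the template is TTCCTAGAAATTCCCATGCCACCTATGGTGACATGGGTCACAAGGGCCTTGCACGTCT; antiparallel, so 5'→3' the coding strand is TCTGCACGTTCCGGGAACACTGGGTACAGTGGTATCCACCGTACCCTTAAAGATCCTT. Replace T with U for the mRNA.

5'-UCUGCACGUUCCGGGAACACUGGGUACAGUGGUAUCCACCGUACCCUUAAAGAUCCUU-3'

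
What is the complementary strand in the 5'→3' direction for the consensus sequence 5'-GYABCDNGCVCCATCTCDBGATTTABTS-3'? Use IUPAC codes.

5'-SAVTAAATCVHGAGATGGBGCNHGVTRC-3'

Standard pairs A↔T, G↔C; ambiguity codes pair Y↔R, S↔S, B↔V, D↔H, N↔N. Complement (CRTVGHNCGBGGTAGAGHVCTAAATVAS), then reverse for 5'→3'.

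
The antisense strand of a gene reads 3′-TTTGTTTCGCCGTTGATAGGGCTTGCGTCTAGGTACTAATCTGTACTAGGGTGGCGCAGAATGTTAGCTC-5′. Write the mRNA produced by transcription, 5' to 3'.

Reading the template 3'→5' as shown, RNA polymerase pairs each base (A→U, T→A, G↔C) to build mRNA 5'→3' directly.

5′-AAACAAAGCGGCAACUAUCCCGAACGCAGAUCCAUGAUUAGACAUGAUCCCACCGCGUCUUACAAUCGAG-3′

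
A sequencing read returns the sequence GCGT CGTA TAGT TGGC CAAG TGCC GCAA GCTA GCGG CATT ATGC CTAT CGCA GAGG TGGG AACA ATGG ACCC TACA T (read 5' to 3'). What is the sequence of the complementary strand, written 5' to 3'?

The complement of GCGTCGTATAGTTGGCCAAGTGCCGCAAGCTAGCGGCATTATGCCTATCGCAGAGGTGGGAACAATGGACCCTACAT is CGCAGCATATCAACCGGTTCACGGCGTTCGATCGCCGTAATACGGATAGCGTCTCCACCCTTGTTACCTGGGATGTA (A↔T, G↔C). DNA strands are antiparallel, so the complementary strand runs 3'→5'; reversing gives the 5'→3' form.

5'-ATGTAGGGTCCATTGTTCCCACCTCTGCGATAGGCATAATGCCGCTAGCTTGCGGCACTTGGCCAACTATACGACGC-3'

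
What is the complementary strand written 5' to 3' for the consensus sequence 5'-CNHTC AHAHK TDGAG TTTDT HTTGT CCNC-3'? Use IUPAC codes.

Standard pairs A↔T, G↔C; ambiguity codes pair K↔M, D↔H, N↔N. Complement (GNDAGTDTDMAHCTCAAAHADAACAGGNG), then reverse for 5'→3'.

5′-GNGGACAADAHAAACTCHAMDTDTGADNG-3′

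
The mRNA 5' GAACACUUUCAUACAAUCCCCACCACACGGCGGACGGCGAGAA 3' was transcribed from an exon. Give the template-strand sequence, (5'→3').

Replace U with T to get the coding DNA strand: GAACACTTTCATACAATCCCCACCACACGGCGGACGGCGAGAA. The template strand is its reverse complement (complement CTTGTGAAAGTATGTTAGGGGTGGTGTGCCGCCTGCCGCTCTT, then reverse).

5'-TTCTCGCCGTCCGCCGTGTGGTGGGGATTGTATGAAAGTGTTC-3'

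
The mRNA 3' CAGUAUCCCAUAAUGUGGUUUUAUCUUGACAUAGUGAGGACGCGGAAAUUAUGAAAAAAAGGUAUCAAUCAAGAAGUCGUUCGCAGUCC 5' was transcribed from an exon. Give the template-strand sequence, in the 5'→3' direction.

Written 5'→3' the mRNA is CCUGACGCUUGCUGAAGAACUAACUAUGGAAAAAAAGUAUUAAAGGCGCAGGAGUGAUACAGUUCUAUUUUGGUGUAAUACCCUAUGAC, so the coding DNA strand is CCTGACGCTTGCTGAAGAACTAACTATGGAAAAAAAGTATTAAAGGCGCAGGAGTGATACAGTTCTATTTTGGTGTAATACCCTATGAC. The template is its reverse complement.

5′-GTCATAGGGTATTACACCAAAATAGAACTGTATCACTCCTGCGCCTTTAATACTTTTTTTCCATAGTTAGTTCTTCAGCAAGCGTCAGG-3′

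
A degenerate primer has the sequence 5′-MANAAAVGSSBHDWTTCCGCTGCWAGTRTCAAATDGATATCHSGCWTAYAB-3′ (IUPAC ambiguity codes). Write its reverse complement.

5'-VTRTAWGCSDGATATCHATTTGAYACTWGCAGCGGAAWHDVSSCBTTTNTK-3'

Standard pairs A↔T, G↔C; ambiguity codes pair R↔Y, M↔K, W↔W, S↔S, B↔V, D↔H, N↔N. Complement (KTNTTTBCSSVDHWAAGGCGACGWTCAYAGTTTAHCTATAGDSCGWATRTV), then reverse for 5'→3'.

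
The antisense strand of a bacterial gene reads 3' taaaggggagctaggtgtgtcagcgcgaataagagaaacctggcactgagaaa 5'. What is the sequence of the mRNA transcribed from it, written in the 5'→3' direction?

Reading the template 3'→5' as shown, RNA polymerase pairs each base (A→U, T→A, G↔C) to build mRNA 5'→3' directly.

5'-AUUUCCCCUCGAUCCACACAGUCGCGCUUAUUCUCUUUGGACCGUGACUCUUU-3'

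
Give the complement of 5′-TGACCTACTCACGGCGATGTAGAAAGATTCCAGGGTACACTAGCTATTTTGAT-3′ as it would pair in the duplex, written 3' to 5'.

Base-pairing A↔T, G↔C gives the complement. The complementary strand is antiparallel, so paired with a 5'→3' strand it runs 3'→5'.

3'-ACTGGATGAGTGCCGCTACATCTTTCTAAGGTCCCATGTGATCGATAAAACTA-5'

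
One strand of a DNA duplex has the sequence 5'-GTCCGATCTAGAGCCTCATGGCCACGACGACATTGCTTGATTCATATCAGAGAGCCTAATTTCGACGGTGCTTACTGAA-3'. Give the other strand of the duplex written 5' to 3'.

Pairing A↔T and G↔C gives CAGGCTAGATCTCGGAGTACCGGTGCTGCTGTAACGAACTAAGTATAGTCTCTCGGATTAAAGCTGCCACGAATGACTT, running 3'→5'. Reverse for the 5'→3' convention.

5'-TTCAGTAAGCACCGTCGAAATTAGGCTCTCTGATATGAATCAAGCAATGTCGTCGTGGCCATGAGGCTCTAGATCGGAC-3'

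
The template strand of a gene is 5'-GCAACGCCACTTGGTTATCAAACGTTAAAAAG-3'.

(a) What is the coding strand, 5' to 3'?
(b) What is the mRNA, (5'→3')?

(a) The coding strand is the reverse complement of the template: complement CGTTGCGGTGAACCAATAGTTTGCAATTTTTC, then reverse.
(b) mRNA has the coding-strand sequence with T→U.

(a) 5′-CTTTTTAACGTTTGATAACCAAGTGGCGTTGC-3′
(b) 5'-CUUUUUAACGUUUGAUAACCAAGUGGCGUUGC-3'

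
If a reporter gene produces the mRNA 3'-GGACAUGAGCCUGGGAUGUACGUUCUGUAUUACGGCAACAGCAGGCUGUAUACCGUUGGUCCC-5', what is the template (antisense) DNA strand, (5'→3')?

5'-CCTGTACTCGGACCCTACATGCAAGACATAATGCCGTTGTCGTCCGACATATGGCAACCAGGG-3'

Written 5'→3' the mRNA is CCCUGGUUGCCAUAUGUCGGACGACAACGGCAUUAUGUCUUGCAUGUAGGGUCCGAGUACAGG, so the coding DNA strand is CCCTGGTTGCCATATGTCGGACGACAACGGCATTATGTCTTGCATGTAGGGTCCGAGTACAGG. The template is its reverse complement.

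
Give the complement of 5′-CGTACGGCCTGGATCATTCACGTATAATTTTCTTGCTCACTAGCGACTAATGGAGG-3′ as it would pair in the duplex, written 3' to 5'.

3'-GCATGCCGGACCTAGTAAGTGCATATTAAAAGAACGAGTGATCGCTGATTACCTCC-5'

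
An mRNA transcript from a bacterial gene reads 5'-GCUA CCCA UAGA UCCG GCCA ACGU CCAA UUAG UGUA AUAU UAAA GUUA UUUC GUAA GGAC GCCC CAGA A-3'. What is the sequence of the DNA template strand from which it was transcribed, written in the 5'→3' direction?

Replace U with T to get the coding DNA strand: GCTACCCATAGATCCGGCCAACGTCCAATTAGTGTAATATTAAAGTTATTTCGTAAGGACGCCCCAGAA. The template strand is its reverse complement (complement CGATGGGTATCTAGGCCGGTTGCAGGTTAATCACATTATAATTTCAATAAAGCATTCCTGCGGGGTCTT, then reverse).

5′-TTCTGGGGCGTCCTTACGAAATAACTTTAATATTACACTAATTGGACGTTGGCCGGATCTATGGGTAGC-3′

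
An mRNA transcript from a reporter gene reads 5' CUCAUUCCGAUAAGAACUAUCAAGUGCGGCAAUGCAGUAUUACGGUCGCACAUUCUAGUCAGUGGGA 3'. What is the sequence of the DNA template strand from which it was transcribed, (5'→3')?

5'-TCCCACTGACTAGAATGTGCGACCGTAATACTGCATTGCCGCACTTGATAGTTCTTATCGGAATGAG-3'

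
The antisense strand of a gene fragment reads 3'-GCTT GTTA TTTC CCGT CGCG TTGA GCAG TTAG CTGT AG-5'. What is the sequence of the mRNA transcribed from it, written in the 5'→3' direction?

5'-CGAACAAUAAAGGGCAGCGCAACUCGUCAAUCGACAUC-3'

Reading the template 3'→5' as shown, RNA polymerase pairs each base (A→U, T→A, G↔C) to build mRNA 5'→3' directly.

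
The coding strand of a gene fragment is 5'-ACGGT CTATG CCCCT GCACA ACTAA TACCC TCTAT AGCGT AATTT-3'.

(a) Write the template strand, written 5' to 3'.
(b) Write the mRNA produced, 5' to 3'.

(a) 5'-AAATTACGCTATAGAGGGTATTAGTTGTGCAGGGGCATAGACCGT-3'
(b) 5'-ACGGUCUAUGCCCCUGCACAACUAAUACCCUCUAUAGCGUAAUUU-3'

(a) The template strand is the reverse complement of the coding strand: complement TGCCAGATACGGGGACGTGTTGATTATGGGAGATATCGCATTAAA, then reverse.
(b) mRNA matches the coding strand with T→U.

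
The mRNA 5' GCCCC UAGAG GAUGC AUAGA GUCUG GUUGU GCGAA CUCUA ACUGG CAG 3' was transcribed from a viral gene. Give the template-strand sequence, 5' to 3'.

5'-CTGCCAGTTAGAGTTCGCACAACCAGACTCTATGCATCCTCTAGGGGC-3'

Replace U with T to get the coding DNA strand: GCCCCTAGAGGATGCATAGAGTCTGGTTGTGCGAACTCTAACTGGCAG. The template strand is its reverse complement (complement CGGGGATCTCCTACGTATCTCAGACCAACACGCTTGAGATTGACCGTC, then reverse).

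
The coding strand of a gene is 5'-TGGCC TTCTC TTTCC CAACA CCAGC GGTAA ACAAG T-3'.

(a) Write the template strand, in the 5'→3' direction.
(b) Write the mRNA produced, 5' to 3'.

(a) 5'-ACTTGTTTACCGCTGGTGTTGGGAAAGAGAAGGCCA-3'
(b) 5'-UGGCCUUCUCUUUCCCAACACCAGCGGUAAACAAGU-3'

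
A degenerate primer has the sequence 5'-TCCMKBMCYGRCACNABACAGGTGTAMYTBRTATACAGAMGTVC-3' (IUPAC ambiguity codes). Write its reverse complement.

5'-GBACKTCTGTATAYVARKTACACCTGTVTNGTGYCRGKVMKGGA-3'

Standard pairs A↔T, G↔C; ambiguity codes pair R↔Y, M↔K, B↔V, N↔N. Complement (AGGKMVKGRCYGTGNTVTGTCCACATKRAVYATATGTCTKCABG), then reverse for 5'→3'.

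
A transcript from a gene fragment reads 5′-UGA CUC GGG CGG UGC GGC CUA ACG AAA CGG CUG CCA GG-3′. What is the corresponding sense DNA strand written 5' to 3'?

The coding DNA strand has the same 5'→3' sequence as the mRNA with U replaced by T.

5'-TGACTCGGGCGGTGCGGCCTAACGAAACGGCTGCCAGG-3'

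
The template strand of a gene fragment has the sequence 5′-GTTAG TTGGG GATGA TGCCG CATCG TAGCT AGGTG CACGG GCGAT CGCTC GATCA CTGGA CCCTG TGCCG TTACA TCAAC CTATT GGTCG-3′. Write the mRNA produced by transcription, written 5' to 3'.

5'-CGACCAAUAGGUUGAUGUAACGGCACAGGGUCCAGUGAUCGAGCGAUCGCCCGUGCACCUAGCUACGAUGCGGCAUCAUCCCCAACUAAC-3'

RNA polymerase reads the template 3'→5' and synthesizes mRNA 5'→3' by base-pairing (A→U, T→A, G↔C). The complement of the template is CAATCAACCCCTACTACGGCGTAGCATCGATCCACGTGCCCGCTAGCGAGCTAGTGACCTGGGACACGGCAATGTAGTTGGATAACCAGC; antiparallel, so 5'→3' the coding strand is CGACCAATAGGTTGATGTAACGGCACAGGGTCCAGTGATCGAGCGATCGCCCGTGCACCTAGCTACGATGCGGCATCATCCCCAACTAAC. Replace T with U for the mRNA.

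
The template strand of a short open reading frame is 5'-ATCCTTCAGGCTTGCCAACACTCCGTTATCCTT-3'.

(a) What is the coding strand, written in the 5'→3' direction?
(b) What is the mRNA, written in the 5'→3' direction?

(a) The coding strand is the reverse complement of the template: complement TAGGAAGTCCGAACGGTTGTGAGGCAATAGGAA, then reverse.
(b) mRNA has the coding-strand sequence with T→U.

(a) 5'-AAGGATAACGGAGTGTTGGCAAGCCTGAAGGAT-3'
(b) 5'-AAGGAUAACGGAGUGUUGGCAAGCCUGAAGGAU-3'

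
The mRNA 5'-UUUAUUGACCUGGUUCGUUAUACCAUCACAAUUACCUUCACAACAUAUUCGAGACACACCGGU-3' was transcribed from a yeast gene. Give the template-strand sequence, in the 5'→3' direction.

5'-ACCGGTGTGTCTCGAATATGTTGTGAAGGTAATTGTGATGGTATAACGAACCAGGTCAATAAA-3'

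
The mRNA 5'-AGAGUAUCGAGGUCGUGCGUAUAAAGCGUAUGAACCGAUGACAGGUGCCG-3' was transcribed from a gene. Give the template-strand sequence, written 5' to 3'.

Replace U with T to get the coding DNA strand: AGAGTATCGAGGTCGTGCGTATAAAGCGTATGAACCGATGACAGGTGCCG. The template strand is its reverse complement (complement TCTCATAGCTCCAGCACGCATATTTCGCATACTTGGCTACTGTCCACGGC, then reverse).

5'-CGGCACCTGTCATCGGTTCATACGCTTTATACGCACGACCTCGATACTCT-3'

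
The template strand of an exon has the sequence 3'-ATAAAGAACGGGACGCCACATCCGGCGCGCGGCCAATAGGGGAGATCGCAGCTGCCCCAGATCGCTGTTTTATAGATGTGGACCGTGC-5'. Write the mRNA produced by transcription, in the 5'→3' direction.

Reading the template 3'→5' as shown, RNA polymerase pairs each base (A→U, T→A, G↔C) to build mRNA 5'→3' directly.

5'-UAUUUCUUGCCCUGCGGUGUAGGCCGCGCGCCGGUUAUCCCCUCUAGCGUCGACGGGGUCUAGCGACAAAAUAUCUACACCUGGCACG-3'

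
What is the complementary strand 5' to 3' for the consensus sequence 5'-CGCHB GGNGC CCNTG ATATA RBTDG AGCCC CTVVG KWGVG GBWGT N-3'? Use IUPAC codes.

5'-NACWVCCBCWMCBBAGGGGCTCHAVYTATATCANGGGCNCCVDGCG-3'

Standard pairs A↔T, G↔C; ambiguity codes pair R↔Y, K↔M, W↔W, B↔V, D↔H, N↔N. Complement (GCGDVCCNCGGGNACTATATYVAHCTCGGGGABBCMWCBCCVWCAN), then reverse for 5'→3'.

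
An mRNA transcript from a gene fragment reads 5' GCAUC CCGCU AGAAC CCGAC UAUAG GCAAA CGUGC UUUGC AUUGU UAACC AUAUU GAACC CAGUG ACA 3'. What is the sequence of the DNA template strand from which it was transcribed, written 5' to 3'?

Replace U with T to get the coding DNA strand: GCATCCCGCTAGAACCCGACTATAGGCAAACGTGCTTTGCATTGTTAACCATATTGAACCCAGTGACA. The template strand is its reverse complement (complement CGTAGGGCGATCTTGGGCTGATATCCGTTTGCACGAAACGTAACAATTGGTATAACTTGGGTCACTGT, then reverse).

5'-TGTCACTGGGTTCAATATGGTTAACAATGCAAAGCACGTTTGCCTATAGTCGGGTTCTAGCGGGATGC-3'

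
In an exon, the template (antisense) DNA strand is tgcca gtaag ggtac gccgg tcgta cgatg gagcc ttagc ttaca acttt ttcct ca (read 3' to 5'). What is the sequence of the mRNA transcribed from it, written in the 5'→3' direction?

Reading the template 3'→5' as shown, RNA polymerase pairs each base (A→U, T→A, G↔C) to build mRNA 5'→3' directly.

5'-ACGGUCAUUCCCAUGCGGCCAGCAUGCUACCUCGGAAUCGAAUGUUGAAAAAGGAGU-3'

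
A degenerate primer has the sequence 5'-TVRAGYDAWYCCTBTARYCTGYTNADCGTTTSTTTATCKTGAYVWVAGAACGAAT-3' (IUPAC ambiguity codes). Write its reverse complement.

5'-ATTCGTTCTBWBRTCAMGATAAASAAACGHTNARCAGRYTAVAGGRWTHRCTYBA-3'

Standard pairs A↔T, G↔C; ambiguity codes pair R↔Y, K↔M, W↔W, S↔S, B↔V, D↔H, N↔N. Complement (ABYTCRHTWRGGAVATYRGACRANTHGCAAASAAATAGMACTRBWBTCTTGCTTA), then reverse for 5'→3'.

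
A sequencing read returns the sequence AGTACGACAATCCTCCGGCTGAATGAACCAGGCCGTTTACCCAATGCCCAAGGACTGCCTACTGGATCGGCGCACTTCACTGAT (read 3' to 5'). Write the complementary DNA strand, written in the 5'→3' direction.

5'-TCATGCTGTTAGGAGGCCGACTTACTTGGTCCGGCAAATGGGTTACGGGTTCCTGACGGATGACCTAGCCGCGTGAAGTGACTA-3'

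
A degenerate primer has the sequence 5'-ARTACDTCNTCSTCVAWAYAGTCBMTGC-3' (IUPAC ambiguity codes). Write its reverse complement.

5'-GCAKVGACTRTWTBGASGANGAHGTAYT-3'

Standard pairs A↔T, G↔C; ambiguity codes pair R↔Y, M↔K, W↔W, S↔S, B↔V, D↔H, N↔N. Complement (TYATGHAGNAGSAGBTWTRTCAGVKACG), then reverse for 5'→3'.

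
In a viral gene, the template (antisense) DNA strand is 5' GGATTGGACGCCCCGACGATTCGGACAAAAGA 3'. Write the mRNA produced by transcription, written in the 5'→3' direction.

RNA polymerase reads the template 3'→5' and synthesizes mRNA 5'→3' by base-pairing (A→U, T→A, G↔C). The complement of the template is CCTAACCTGCGGGGCTGCTAAGCCTGTTTTCT; antiparallel, so 5'→3' the coding strand is TCTTTTGTCCGAATCGTCGGGGCGTCCAATCC. Replace T with U for the mRNA.

5′-UCUUUUGUCCGAAUCGUCGGGGCGUCCAAUCC-3′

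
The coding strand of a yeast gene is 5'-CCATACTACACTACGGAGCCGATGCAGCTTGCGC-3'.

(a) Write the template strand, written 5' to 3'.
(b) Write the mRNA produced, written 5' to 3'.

(a) The template strand is the reverse complement of the coding strand: complement GGTATGATGTGATGCCTCGGCTACGTCGAACGCG, then reverse.
(b) mRNA matches the coding strand with T→U.

(a) 5'-GCGCAAGCTGCATCGGCTCCGTAGTGTAGTATGG-3'
(b) 5′-CCAUACUACACUACGGAGCCGAUGCAGCUUGCGC-3′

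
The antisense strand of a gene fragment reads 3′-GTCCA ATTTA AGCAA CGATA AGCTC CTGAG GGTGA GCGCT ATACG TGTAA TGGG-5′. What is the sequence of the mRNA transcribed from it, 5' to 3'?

Reading the template 3'→5' as shown, RNA polymerase pairs each base (A→U, T→A, G↔C) to build mRNA 5'→3' directly.

5′-CAGGUUAAAUUCGUUGCUAUUCGAGGACUCCCACUCGCGAUAUGCACAUUACCC-3′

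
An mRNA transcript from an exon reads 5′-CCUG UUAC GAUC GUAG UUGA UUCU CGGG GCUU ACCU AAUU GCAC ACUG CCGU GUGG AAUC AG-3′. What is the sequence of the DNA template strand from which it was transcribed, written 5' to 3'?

5'-CTGATTCCACACGGCAGTGTGCAATTAGGTAAGCCCCGAGAATCAACTACGATCGTAACAGG-3'

Replace U with T to get the coding DNA strand: CCTGTTACGATCGTAGTTGATTCTCGGGGCTTACCTAATTGCACACTGCCGTGTGGAATCAG. The template strand is its reverse complement (complement GGACAATGCTAGCATCAACTAAGAGCCCCGAATGGATTAACGTGTGACGGCACACCTTAGTC, then reverse).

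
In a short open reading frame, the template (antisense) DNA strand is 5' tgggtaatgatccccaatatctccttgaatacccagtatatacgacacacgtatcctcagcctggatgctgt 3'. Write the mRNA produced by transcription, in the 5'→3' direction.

5'-ACAGCAUCCAGGCUGAGGAUACGUGUGUCGUAUAUACUGGGUAUUCAAGGAGAUAUUGGGGAUCAUUACCCA-3'

The mRNA has the sequence of the coding strand (reverse complement of the template) with T→U. Reverse complement of TGGGTAATGATCCCCAATATCTCCTTGAATACCCAGTATATACGACACACGTATCCTCAGCCTGGATGCTGT is ACAGCATCCAGGCTGAGGATACGTGTGTCGTATATACTGGGTATTCAAGGAGATATTGGGGATCATTACCCA; then T→U.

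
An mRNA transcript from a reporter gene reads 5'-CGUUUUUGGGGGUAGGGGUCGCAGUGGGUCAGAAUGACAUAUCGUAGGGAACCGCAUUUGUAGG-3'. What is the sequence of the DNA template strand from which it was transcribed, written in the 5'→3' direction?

5′-CCTACAAATGCGGTTCCCTACGATATGTCATTCTGACCCACTGCGACCCCTACCCCCAAAAACG-3′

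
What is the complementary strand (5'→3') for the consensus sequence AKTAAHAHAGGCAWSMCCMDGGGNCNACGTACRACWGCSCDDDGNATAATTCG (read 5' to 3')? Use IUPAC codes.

5'-CGAATTATNCHHHGSGCWGTYGTACGTNGNCCCHKGGKSWTGCCTDTDTTAMT-3'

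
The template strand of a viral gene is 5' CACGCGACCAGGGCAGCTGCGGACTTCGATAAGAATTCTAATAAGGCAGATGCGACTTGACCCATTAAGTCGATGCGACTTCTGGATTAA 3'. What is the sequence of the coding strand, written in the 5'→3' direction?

5'-TTAATCCAGAAGTCGCATCGACTTAATGGGTCAAGTCGCATCTGCCTTATTAGAATTCTTATCGAAGTCCGCAGCTGCCCTGGTCGCGTG-3'

The coding strand is complementary and antiparallel to the template: take the complement (A↔T, G↔C) and reverse.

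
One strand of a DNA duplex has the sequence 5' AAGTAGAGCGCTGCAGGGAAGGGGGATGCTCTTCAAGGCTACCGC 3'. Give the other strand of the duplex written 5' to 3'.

The complement of AAGTAGAGCGCTGCAGGGAAGGGGGATGCTCTTCAAGGCTACCGC is TTCATCTCGCGACGTCCCTTCCCCCTACGAGAAGTTCCGATGGCG (A↔T, G↔C). DNA strands are antiparallel, so the complementary strand runs 3'→5'; reversing gives the 5'→3' form.

5'-GCGGTAGCCTTGAAGAGCATCCCCCTTCCCTGCAGCGCTCTACTT-3'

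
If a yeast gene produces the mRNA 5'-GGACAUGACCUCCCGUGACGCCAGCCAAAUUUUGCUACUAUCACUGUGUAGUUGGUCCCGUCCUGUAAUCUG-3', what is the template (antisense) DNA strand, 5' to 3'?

5'-CAGATTACAGGACGGGACCAACTACACAGTGATAGTAGCAAAATTTGGCTGGCGTCACGGGAGGTCATGTCC-3'

Replace U with T to get the coding DNA strand: GGACATGACCTCCCGTGACGCCAGCCAAATTTTGCTACTATCACTGTGTAGTTGGTCCCGTCCTGTAATCTG. The template strand is its reverse complement (complement CCTGTACTGGAGGGCACTGCGGTCGGTTTAAAACGATGATAGTGACACATCAACCAGGGCAGGACATTAGAC, then reverse).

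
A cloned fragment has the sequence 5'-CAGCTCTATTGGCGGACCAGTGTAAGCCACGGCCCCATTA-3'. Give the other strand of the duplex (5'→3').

Pairing A↔T and G↔C gives GTCGAGATAACCGCCTGGTCACATTCGGTGCCGGGGTAAT, running 3'→5'. Reverse for the 5'→3' convention.

5'-TAATGGGGCCGTGGCTTACACTGGTCCGCCAATAGAGCTG-3'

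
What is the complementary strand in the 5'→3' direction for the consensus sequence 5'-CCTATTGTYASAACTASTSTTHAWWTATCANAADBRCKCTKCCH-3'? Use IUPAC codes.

Standard pairs A↔T, G↔C; ambiguity codes pair R↔Y, K↔M, W↔W, S↔S, B↔V, D↔H, N↔N. Complement (GGATAACARTSTTGATSASAADTWWATAGTNTTHVYGMGAMGGD), then reverse for 5'→3'.

5'-DGGMAGMGYVHTTNTGATAWWTDAASASTAGTTSTRACAATAGG-3'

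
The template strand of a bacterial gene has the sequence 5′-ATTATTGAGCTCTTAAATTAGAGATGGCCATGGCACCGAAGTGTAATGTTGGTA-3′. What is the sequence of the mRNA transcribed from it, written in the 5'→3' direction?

5'-UACCAACAUUACACUUCGGUGCCAUGGCCAUCUCUAAUUUAAGAGCUCAAUAAU-3'

The mRNA has the sequence of the coding strand (reverse complement of the template) with T→U. Reverse complement of ATTATTGAGCTCTTAAATTAGAGATGGCCATGGCACCGAAGTGTAATGTTGGTA is TACCAACATTACACTTCGGTGCCATGGCCATCTCTAATTTAAGAGCTCAATAAT; then T→U.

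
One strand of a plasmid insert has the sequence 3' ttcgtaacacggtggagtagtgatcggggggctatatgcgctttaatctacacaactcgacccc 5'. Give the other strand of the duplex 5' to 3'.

5'-AAGCATTGTGCCACCTCATCACTAGCCCCCCGATATACGCGAAATTAGATGTGTTGAGCTGGGG-3'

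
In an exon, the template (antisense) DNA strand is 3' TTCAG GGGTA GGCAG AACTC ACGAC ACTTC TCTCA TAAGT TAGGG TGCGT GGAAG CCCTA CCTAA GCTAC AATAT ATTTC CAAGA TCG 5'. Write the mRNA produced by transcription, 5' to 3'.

5′-AAGUCCCCAUCCGUCUUGAGUGCUGUGAAGAGAGUAUUCAAUCCCACGCACCUUCGGGAUGGAUUCGAUGUUAUAUAAAGGUUCUAGC-3′

Reading the template 3'→5' as shown, RNA polymerase pairs each base (A→U, T→A, G↔C) to build mRNA 5'→3' directly.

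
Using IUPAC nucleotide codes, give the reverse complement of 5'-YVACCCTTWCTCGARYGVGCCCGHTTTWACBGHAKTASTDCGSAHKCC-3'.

5'-GGMDTSCGHASTAMTDCVGTWAAADCGGGCBCRYTCGAGWAAGGGTBR-3'

Standard pairs A↔T, G↔C; ambiguity codes pair R↔Y, K↔M, W↔W, S↔S, B↔V, D↔H. Complement (RBTGGGAAWGAGCTYRCBCGGGCDAAAWTGVCDTMATSAHGCSTDMGG), then reverse for 5'→3'.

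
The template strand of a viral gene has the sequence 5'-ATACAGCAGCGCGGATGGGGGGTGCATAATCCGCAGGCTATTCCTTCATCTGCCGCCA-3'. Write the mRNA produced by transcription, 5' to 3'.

RNA polymerase reads the template 3'→5' and synthesizes mRNA 5'→3' by base-pairing (A→U, T→A, G↔C). The complement of the template is TATGTCGTCGCGCCTACCCCCCACGTATTAGGCGTCCGATAAGGAAGTAGACGGCGGT; antiparallel, so 5'→3' the coding strand is TGGCGGCAGATGAAGGAATAGCCTGCGGATTATGCACCCCCCATCCGCGCTGCTGTAT. Replace T with U for the mRNA.

5'-UGGCGGCAGAUGAAGGAAUAGCCUGCGGAUUAUGCACCCCCCAUCCGCGCUGCUGUAU-3'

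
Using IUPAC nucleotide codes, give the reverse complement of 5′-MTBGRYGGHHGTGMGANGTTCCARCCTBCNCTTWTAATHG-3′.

Standard pairs A↔T, G↔C; ambiguity codes pair R↔Y, M↔K, W↔W, B↔V, H↔D, N↔N. Complement (KAVCYRCCDDCACKCTNCAAGGTYGGAVGNGAAWATTADC), then reverse for 5'→3'.

5′-CDATTAWAAGNGVAGGYTGGAACNTCKCACDDCCRYCVAK-3′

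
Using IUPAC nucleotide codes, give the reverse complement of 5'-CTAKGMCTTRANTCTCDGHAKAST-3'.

5′-ASTMTDCHGAGANTYAAGKCMTAG-3′

Standard pairs A↔T, G↔C; ambiguity codes pair R↔Y, M↔K, S↔S, D↔H, N↔N. Complement (GATMCKGAAYTNAGAGHCDTMTSA), then reverse for 5'→3'.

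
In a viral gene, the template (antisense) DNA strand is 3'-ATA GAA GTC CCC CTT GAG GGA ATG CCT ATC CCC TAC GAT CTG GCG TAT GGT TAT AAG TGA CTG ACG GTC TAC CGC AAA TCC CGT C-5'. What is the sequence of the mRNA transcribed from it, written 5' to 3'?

Reading the template 3'→5' as shown, RNA polymerase pairs each base (A→U, T→A, G↔C) to build mRNA 5'→3' directly.

5'-UAUCUUCAGGGGGAACUCCCUUACGGAUAGGGGAUGCUAGACCGCAUACCAAUAUUCACUGACUGCCAGAUGGCGUUUAGGGCAG-3'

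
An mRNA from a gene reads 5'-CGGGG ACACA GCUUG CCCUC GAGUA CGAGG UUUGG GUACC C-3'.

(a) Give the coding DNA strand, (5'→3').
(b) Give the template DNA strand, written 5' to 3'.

(a) 5'-CGGGGACACAGCTTGCCCTCGAGTACGAGGTTTGGGTACCC-3'
(b) 5'-GGGTACCCAAACCTCGTACTCGAGGGCAAGCTGTGTCCCCG-3'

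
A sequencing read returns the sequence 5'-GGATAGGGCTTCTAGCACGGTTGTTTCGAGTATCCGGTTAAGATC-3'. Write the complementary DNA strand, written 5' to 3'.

5'-GATCTTAACCGGATACTCGAAACAACCGTGCTAGAAGCCCTATCC-3'

The complement of GGATAGGGCTTCTAGCACGGTTGTTTCGAGTATCCGGTTAAGATC is CCTATCCCGAAGATCGTGCCAACAAAGCTCATAGGCCAATTCTAG (A↔T, G↔C). DNA strands are antiparallel, so the complementary strand runs 3'→5'; reversing gives the 5'→3' form.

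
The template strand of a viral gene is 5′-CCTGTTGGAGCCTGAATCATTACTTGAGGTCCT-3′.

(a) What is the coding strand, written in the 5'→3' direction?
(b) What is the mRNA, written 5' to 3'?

(a) The coding strand is the reverse complement of the template: complement GGACAACCTCGGACTTAGTAATGAACTCCAGGA, then reverse.
(b) mRNA has the coding-strand sequence with T→U.

(a) 5'-AGGACCTCAAGTAATGATTCAGGCTCCAACAGG-3'
(b) 5'-AGGACCUCAAGUAAUGAUUCAGGCUCCAACAGG-3'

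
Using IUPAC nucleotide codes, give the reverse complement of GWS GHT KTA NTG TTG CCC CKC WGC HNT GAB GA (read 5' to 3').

5'-TCVTCANDGCWGMGGGGCAACANTAMADCSWC-3'

Standard pairs A↔T, G↔C; ambiguity codes pair K↔M, W↔W, S↔S, B↔V, H↔D, N↔N. Complement (CWSCDAMATNACAACGGGGMGWCGDNACTVCT), then reverse for 5'→3'.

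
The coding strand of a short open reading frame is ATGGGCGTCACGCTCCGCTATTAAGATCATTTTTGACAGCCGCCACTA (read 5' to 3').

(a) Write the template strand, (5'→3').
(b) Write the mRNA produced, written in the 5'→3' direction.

(a) 5'-TAGTGGCGGCTGTCAAAAATGATCTTAATAGCGGAGCGTGACGCCCAT-3'
(b) 5′-AUGGGCGUCACGCUCCGCUAUUAAGAUCAUUUUUGACAGCCGCCACUA-3′

(a) The template strand is the reverse complement of the coding strand: complement TACCCGCAGTGCGAGGCGATAATTCTAGTAAAAACTGTCGGCGGTGAT, then reverse.
(b) mRNA matches the coding strand with T→U.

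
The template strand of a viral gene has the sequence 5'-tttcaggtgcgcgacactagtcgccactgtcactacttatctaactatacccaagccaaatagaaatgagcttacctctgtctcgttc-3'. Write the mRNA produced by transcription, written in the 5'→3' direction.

5'-GAACGAGACAGAGGUAAGCUCAUUUCUAUUUGGCUUGGGUAUAGUUAGAUAAGUAGUGACAGUGGCGACUAGUGUCGCGCACCUGAAA-3'

RNA polymerase reads the template 3'→5' and synthesizes mRNA 5'→3' by base-pairing (A→U, T→A, G↔C). The complement of the template is AAAGTCCACGCGCTGTGATCAGCGGTGACAGTGATGAATAGATTGATATGGGTTCGGTTTATCTTTACTCGAATGGAGACAGAGCAAG; antiparallel, so 5'→3' the coding strand is GAACGAGACAGAGGTAAGCTCATTTCTATTTGGCTTGGGTATAGTTAGATAAGTAGTGACAGTGGCGACTAGTGTCGCGCACCTGAAA. Replace T with U for the mRNA.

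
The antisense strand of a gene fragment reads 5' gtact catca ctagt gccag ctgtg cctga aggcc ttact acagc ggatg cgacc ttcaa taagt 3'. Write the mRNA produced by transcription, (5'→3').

5'-ACUUAUUGAAGGUCGCAUCCGCUGUAGUAAGGCCUUCAGGCACAGCUGGCACUAGUGAUGAGUAC-3'

RNA polymerase reads the template 3'→5' and synthesizes mRNA 5'→3' by base-pairing (A→U, T→A, G↔C). The complement of the template is CATGAGTAGTGATCACGGTCGACACGGACTTCCGGAATGATGTCGCCTACGCTGGAAGTTATTCA; antiparallel, so 5'→3' the coding strand is ACTTATTGAAGGTCGCATCCGCTGTAGTAAGGCCTTCAGGCACAGCTGGCACTAGTGATGAGTAC. Replace T with U for the mRNA.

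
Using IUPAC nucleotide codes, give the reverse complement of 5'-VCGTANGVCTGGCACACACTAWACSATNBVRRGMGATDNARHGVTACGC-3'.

Standard pairs A↔T, G↔C; ambiguity codes pair R↔Y, M↔K, W↔W, S↔S, B↔V, D↔H, N↔N. Complement (BGCATNCBGACCGTGTGTGATWTGSTANVBYYCKCTAHNTYDCBATGCG), then reverse for 5'→3'.

5'-GCGTABCDYTNHATCKCYYBVNATSGTWTAGTGTGTGCCAGBCNTACGB-3'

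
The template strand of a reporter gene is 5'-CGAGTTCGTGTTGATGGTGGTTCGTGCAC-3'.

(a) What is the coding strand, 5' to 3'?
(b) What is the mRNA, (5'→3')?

(a) 5′-GTGCACGAACCACCATCAACACGAACTCG-3′
(b) 5'-GUGCACGAACCACCAUCAACACGAACUCG-3'

(a) The coding strand is the reverse complement of the template: complement GCTCAAGCACAACTACCACCAAGCACGTG, then reverse.
(b) mRNA has the coding-strand sequence with T→U.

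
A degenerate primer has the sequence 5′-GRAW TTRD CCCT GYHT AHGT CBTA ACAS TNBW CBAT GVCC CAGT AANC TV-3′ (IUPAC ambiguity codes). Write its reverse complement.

Standard pairs A↔T, G↔C; ambiguity codes pair R↔Y, W↔W, S↔S, B↔V, D↔H, N↔N. Complement (CYTWAAYHGGGACRDATDCAGVATTGTSANVWGVTACBGGGTCATTNGAB), then reverse for 5'→3'.

5′-BAGNTTACTGGGBCATVGWVNASTGTTAVGACDTADRCAGGGHYAAWTYC-3′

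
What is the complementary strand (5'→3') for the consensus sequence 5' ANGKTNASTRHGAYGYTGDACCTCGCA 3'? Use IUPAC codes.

Standard pairs A↔T, G↔C; ambiguity codes pair R↔Y, K↔M, S↔S, D↔H, N↔N. Complement (TNCMANTSAYDCTRCRACHTGGAGCGT), then reverse for 5'→3'.

5′-TGCGAGGTHCARCRTCDYASTNAMCNT-3′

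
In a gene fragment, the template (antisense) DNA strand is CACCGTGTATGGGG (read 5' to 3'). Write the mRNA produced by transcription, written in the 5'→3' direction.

5'-CCCCAUACACGGUG-3'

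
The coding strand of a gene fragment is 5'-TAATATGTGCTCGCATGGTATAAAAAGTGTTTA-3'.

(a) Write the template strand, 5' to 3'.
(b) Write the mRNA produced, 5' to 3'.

(a) The template strand is the reverse complement of the coding strand: complement ATTATACACGAGCGTACCATATTTTTCACAAAT, then reverse.
(b) mRNA matches the coding strand with T→U.

(a) 5′-TAAACACTTTTTATACCATGCGAGCACATATTA-3′
(b) 5'-UAAUAUGUGCUCGCAUGGUAUAAAAAGUGUUUA-3'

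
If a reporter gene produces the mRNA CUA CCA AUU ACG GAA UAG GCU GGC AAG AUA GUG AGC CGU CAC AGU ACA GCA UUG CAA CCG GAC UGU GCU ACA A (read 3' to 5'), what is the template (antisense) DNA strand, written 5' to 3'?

5'-GATGGTTAATGCCTTATCCGACCGTTCTATCACTCGGCAGTGTCATGTCGTAACGTTGGCCTGACACGATGTT-3'

Written 5'→3' the mRNA is AACAUCGUGUCAGGCCAACGUUACGACAUGACACUGCCGAGUGAUAGAACGGUCGGAUAAGGCAUUAACCAUC, so the coding DNA strand is AACATCGTGTCAGGCCAACGTTACGACATGACACTGCCGAGTGATAGAACGGTCGGATAAGGCATTAACCATC. The template is its reverse complement.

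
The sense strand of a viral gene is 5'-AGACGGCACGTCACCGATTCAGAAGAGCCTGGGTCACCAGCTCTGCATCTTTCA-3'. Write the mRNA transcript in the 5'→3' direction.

mRNA has the coding-strand sequence with U in place of T.

5'-AGACGGCACGUCACCGAUUCAGAAGAGCCUGGGUCACCAGCUCUGCAUCUUUCA-3'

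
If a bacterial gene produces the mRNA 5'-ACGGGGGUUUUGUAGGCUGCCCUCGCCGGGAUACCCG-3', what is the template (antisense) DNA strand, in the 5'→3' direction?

Replace U with T to get the coding DNA strand: ACGGGGGTTTTGTAGGCTGCCCTCGCCGGGATACCCG. The template strand is its reverse complement (complement TGCCCCCAAAACATCCGACGGGAGCGGCCCTATGGGC, then reverse).

5'-CGGGTATCCCGGCGAGGGCAGCCTACAAAACCCCCGT-3'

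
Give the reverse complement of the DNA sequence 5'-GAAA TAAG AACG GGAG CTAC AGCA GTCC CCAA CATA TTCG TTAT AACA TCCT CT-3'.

5′-AGAGGATGTTATAACGAATATGTTGGGGACTGCTGTAGCTCCCGTTCTTATTTC-3′

Reading the sequence 3'→5' and pairing each base (A↔T, G↔C) gives the reverse complement directly.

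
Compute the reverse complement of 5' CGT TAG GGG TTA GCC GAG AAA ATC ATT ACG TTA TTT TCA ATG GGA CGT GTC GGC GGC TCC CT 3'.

Reading the sequence 3'→5' and pairing each base (A↔T, G↔C) gives the reverse complement directly.

5'-AGGGAGCCGCCGACACGTCCCATTGAAAATAACGTAATGATTTTCTCGGCTAACCCCTAACG-3'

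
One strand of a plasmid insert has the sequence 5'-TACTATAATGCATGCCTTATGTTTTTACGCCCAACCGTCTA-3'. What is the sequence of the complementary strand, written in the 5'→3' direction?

5'-TAGACGGTTGGGCGTAAAAACATAAGGCATGCATTATAGTA-3'

Pairing A↔T and G↔C gives ATGATATTACGTACGGAATACAAAAATGCGGGTTGGCAGAT, running 3'→5'. Reverse for the 5'→3' convention.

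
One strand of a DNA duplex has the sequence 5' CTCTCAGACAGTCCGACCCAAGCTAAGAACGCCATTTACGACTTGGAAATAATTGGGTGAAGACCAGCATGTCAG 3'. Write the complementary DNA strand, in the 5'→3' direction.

5'-CTGACATGCTGGTCTTCACCCAATTATTTCCAAGTCGTAAATGGCGTTCTTAGCTTGGGTCGGACTGTCTGAGAG-3'

Pairing A↔T and G↔C gives GAGAGTCTGTCAGGCTGGGTTCGATTCTTGCGGTAAATGCTGAACCTTTATTAACCCACTTCTGGTCGTACAGTC, running 3'→5'. Reverse for the 5'→3' convention.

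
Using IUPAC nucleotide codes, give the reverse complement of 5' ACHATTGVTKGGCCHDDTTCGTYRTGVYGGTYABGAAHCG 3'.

Standard pairs A↔T, G↔C; ambiguity codes pair R↔Y, K↔M, B↔V, D↔H. Complement (TGDTAACBAMCCGGDHHAAGCARYACBRCCARTVCTTDGC), then reverse for 5'→3'.

5'-CGDTTCVTRACCRBCAYRACGAAHHDGGCCMABCAATDGT-3'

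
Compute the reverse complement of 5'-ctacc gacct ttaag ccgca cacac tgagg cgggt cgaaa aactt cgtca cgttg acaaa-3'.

Reading the sequence 3'→5' and pairing each base (A↔T, G↔C) gives the reverse complement directly.

5'-TTTGTCAACGTGACGAAGTTTTTCGACCCGCCTCAGTGTGTGCGGCTTAAAGGTCGGTAG-3'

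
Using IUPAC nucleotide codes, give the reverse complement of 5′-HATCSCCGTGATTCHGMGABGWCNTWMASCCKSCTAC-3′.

5′-GTAGSMGGSTKWANGWCVTCKCDGAATCACGGSGATD-3′

Standard pairs A↔T, G↔C; ambiguity codes pair M↔K, W↔W, S↔S, B↔V, H↔D, N↔N. Complement (DTAGSGGCACTAAGDCKCTVCWGNAWKTSGGMSGATG), then reverse for 5'→3'.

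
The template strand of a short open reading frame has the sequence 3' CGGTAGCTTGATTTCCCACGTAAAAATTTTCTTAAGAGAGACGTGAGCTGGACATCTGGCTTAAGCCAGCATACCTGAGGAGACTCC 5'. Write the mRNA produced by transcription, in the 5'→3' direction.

5'-GCCAUCGAACUAAAGGGUGCAUUUUUAAAAGAAUUCUCUCUGCACUCGACCUGUAGACCGAAUUCGGUCGUAUGGACUCCUCUGAGG-3'

Reading the template 3'→5' as shown, RNA polymerase pairs each base (A→U, T→A, G↔C) to build mRNA 5'→3' directly.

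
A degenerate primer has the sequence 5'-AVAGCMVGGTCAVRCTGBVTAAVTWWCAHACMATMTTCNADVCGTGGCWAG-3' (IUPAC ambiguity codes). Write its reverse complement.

5'-CTWGCCACGBHTNGAAKATKGTDTGWWABTTABVCAGYBTGACCBKGCTBT-3'

Standard pairs A↔T, G↔C; ambiguity codes pair R↔Y, M↔K, W↔W, B↔V, D↔H, N↔N. Complement (TBTCGKBCCAGTBYGACVBATTBAWWGTDTGKTAKAAGNTHBGCACCGWTC), then reverse for 5'→3'.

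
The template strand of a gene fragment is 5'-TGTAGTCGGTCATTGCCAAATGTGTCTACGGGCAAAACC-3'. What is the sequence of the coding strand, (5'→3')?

The coding strand is complementary and antiparallel to the template: take the complement (A↔T, G↔C) and reverse.

5'-GGTTTTGCCCGTAGACACATTTGGCAATGACCGACTACA-3'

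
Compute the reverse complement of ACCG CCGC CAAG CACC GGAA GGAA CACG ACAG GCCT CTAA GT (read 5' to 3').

Complement each base (A↔T, G↔C): TGGCGGCGGTTCGTGGCCTTCCTTGTGCTGTCCGGAGATTCA. Then reverse.

5′-ACTTAGAGGCCTGTCGTGTTCCTTCCGGTGCTTGGCGGCGGT-3′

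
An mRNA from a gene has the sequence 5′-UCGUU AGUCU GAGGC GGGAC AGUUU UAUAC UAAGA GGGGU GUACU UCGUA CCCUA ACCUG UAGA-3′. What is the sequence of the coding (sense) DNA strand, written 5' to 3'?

5'-TCGTTAGTCTGAGGCGGGACAGTTTTATACTAAGAGGGGTGTACTTCGTACCCTAACCTGTAGA-3'

The coding DNA strand has the same 5'→3' sequence as the mRNA with U replaced by T.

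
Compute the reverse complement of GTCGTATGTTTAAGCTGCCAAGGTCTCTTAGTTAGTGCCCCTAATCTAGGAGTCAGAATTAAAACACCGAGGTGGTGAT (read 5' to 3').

Reading the sequence 3'→5' and pairing each base (A↔T, G↔C) gives the reverse complement directly.

5'-ATCACCACCTCGGTGTTTTAATTCTGACTCCTAGATTAGGGGCACTAACTAAGAGACCTTGGCAGCTTAAACATACGAC-3'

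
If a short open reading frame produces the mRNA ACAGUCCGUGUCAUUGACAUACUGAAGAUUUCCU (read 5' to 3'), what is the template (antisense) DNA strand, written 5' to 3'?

Replace U with T to get the coding DNA strand: ACAGTCCGTGTCATTGACATACTGAAGATTTCCT. The template strand is its reverse complement (complement TGTCAGGCACAGTAACTGTATGACTTCTAAAGGA, then reverse).

5′-AGGAAATCTTCAGTATGTCAATGACACGGACTGT-3′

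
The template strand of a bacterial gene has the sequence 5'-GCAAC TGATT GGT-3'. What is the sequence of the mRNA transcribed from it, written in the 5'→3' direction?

5'-ACCAAUCAGUUGC-3'

The mRNA has the sequence of the coding strand (reverse complement of the template) with T→U. Reverse complement of GCAACTGATTGGT is ACCAATCAGTTGC; then T→U.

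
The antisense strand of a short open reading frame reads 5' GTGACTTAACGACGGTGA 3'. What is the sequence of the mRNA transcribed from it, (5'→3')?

The mRNA has the sequence of the coding strand (reverse complement of the template) with T→U. Reverse complement of GTGACTTAACGACGGTGA is TCACCGTCGTTAAGTCAC; then T→U.

5'-UCACCGUCGUUAAGUCAC-3'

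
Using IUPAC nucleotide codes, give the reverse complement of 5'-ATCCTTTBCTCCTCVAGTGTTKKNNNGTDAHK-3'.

5'-MDTHACNNNMMAACACTBGAGGAGVAAAGGAT-3'

Standard pairs A↔T, G↔C; ambiguity codes pair K↔M, B↔V, D↔H, N↔N. Complement (TAGGAAAVGAGGAGBTCACAAMMNNNCAHTDM), then reverse for 5'→3'.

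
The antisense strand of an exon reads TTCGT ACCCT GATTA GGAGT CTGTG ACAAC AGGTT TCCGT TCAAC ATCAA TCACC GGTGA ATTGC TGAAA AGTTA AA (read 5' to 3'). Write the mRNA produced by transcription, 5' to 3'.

RNA polymerase reads the template 3'→5' and synthesizes mRNA 5'→3' by base-pairing (A→U, T→A, G↔C). The complement of the template is AAGCATGGGACTAATCCTCAGACACTGTTGTCCAAAGGCAAGTTGTAGTTAGTGGCCACTTAACGACTTTTCAATTT; antiparallel, so 5'→3' the coding strand is TTTAACTTTTCAGCAATTCACCGGTGATTGATGTTGAACGGAAACCTGTTGTCACAGACTCCTAATCAGGGTACGAA. Replace T with U for the mRNA.

5'-UUUAACUUUUCAGCAAUUCACCGGUGAUUGAUGUUGAACGGAAACCUGUUGUCACAGACUCCUAAUCAGGGUACGAA-3'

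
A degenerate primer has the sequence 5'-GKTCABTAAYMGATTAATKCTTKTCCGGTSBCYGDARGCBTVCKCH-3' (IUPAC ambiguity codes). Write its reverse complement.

5'-DGMGBAVGCYTHCRGVSACCGGAMAAGMATTAATCKRTTAVTGAMC-3'

Standard pairs A↔T, G↔C; ambiguity codes pair R↔Y, M↔K, S↔S, B↔V, D↔H. Complement (CMAGTVATTRKCTAATTAMGAAMAGGCCASVGRCHTYCGVABGMGD), then reverse for 5'→3'.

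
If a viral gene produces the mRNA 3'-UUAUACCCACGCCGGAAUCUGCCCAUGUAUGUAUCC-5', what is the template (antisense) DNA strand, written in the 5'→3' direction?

5'-AATATGGGTGCGGCCTTAGACGGGTACATACATAGG-3'

Written 5'→3' the mRNA is CCUAUGUAUGUACCCGUCUAAGGCCGCACCCAUAUU, so the coding DNA strand is CCTATGTATGTACCCGTCTAAGGCCGCACCCATATT. The template is its reverse complement.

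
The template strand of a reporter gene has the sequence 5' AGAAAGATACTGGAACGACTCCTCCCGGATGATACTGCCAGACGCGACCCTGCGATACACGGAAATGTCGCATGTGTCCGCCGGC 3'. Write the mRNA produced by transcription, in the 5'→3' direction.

5'-GCCGGCGGACACAUGCGACAUUUCCGUGUAUCGCAGGGUCGCGUCUGGCAGUAUCAUCCGGGAGGAGUCGUUCCAGUAUCUUUCU-3'

The mRNA has the sequence of the coding strand (reverse complement of the template) with T→U. Reverse complement of AGAAAGATACTGGAACGACTCCTCCCGGATGATACTGCCAGACGCGACCCTGCGATACACGGAAATGTCGCATGTGTCCGCCGGC is GCCGGCGGACACATGCGACATTTCCGTGTATCGCAGGGTCGCGTCTGGCAGTATCATCCGGGAGGAGTCGTTCCAGTATCTTTCT; then T→U.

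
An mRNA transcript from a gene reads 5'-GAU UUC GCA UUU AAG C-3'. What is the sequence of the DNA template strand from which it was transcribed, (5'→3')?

5'-GCTTAAATGCGAAATC-3'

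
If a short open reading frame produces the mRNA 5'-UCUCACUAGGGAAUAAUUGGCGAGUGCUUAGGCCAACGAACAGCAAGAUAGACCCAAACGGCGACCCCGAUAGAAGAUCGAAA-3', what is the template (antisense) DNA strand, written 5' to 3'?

Replace U with T to get the coding DNA strand: TCTCACTAGGGAATAATTGGCGAGTGCTTAGGCCAACGAACAGCAAGATAGACCCAAACGGCGACCCCGATAGAAGATCGAAA. The template strand is its reverse complement (complement AGAGTGATCCCTTATTAACCGCTCACGAATCCGGTTGCTTGTCGTTCTATCTGGGTTTGCCGCTGGGGCTATCTTCTAGCTTT, then reverse).

5′-TTTCGATCTTCTATCGGGGTCGCCGTTTGGGTCTATCTTGCTGTTCGTTGGCCTAAGCACTCGCCAATTATTCCCTAGTGAGA-3′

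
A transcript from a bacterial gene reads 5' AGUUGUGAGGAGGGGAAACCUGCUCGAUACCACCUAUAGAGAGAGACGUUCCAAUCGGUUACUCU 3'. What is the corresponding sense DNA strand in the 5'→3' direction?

5'-AGTTGTGAGGAGGGGAAACCTGCTCGATACCACCTATAGAGAGAGACGTTCCAATCGGTTACTCT-3'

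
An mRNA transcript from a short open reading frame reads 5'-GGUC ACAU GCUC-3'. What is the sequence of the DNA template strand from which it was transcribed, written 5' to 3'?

Replace U with T to get the coding DNA strand: GGTCACATGCTC. The template strand is its reverse complement (complement CCAGTGTACGAG, then reverse).

5'-GAGCATGTGACC-3'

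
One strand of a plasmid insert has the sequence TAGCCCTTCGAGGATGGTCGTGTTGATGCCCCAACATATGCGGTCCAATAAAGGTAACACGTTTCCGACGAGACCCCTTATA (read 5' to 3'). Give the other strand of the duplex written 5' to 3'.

5′-TATAAGGGGTCTCGTCGGAAACGTGTTACCTTTATTGGACCGCATATGTTGGGGCATCAACACGACCATCCTCGAAGGGCTA-3′

Pairing A↔T and G↔C gives ATCGGGAAGCTCCTACCAGCACAACTACGGGGTTGTATACGCCAGGTTATTTCCATTGTGCAAAGGCTGCTCTGGGGAATAT, running 3'→5'. Reverse for the 5'→3' convention.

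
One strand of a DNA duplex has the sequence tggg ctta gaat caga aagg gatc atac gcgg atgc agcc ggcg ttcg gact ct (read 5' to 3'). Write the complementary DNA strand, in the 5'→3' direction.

5'-AGAGTCCGAACGCCGGCTGCATCCGCGTATGATCCCTTTCTGATTCTAAGCCCA-3'

Pairing A↔T and G↔C gives ACCCGAATCTTAGTCTTTCCCTAGTATGCGCCTACGTCGGCCGCAAGCCTGAGA, running 3'→5'. Reverse for the 5'→3' convention.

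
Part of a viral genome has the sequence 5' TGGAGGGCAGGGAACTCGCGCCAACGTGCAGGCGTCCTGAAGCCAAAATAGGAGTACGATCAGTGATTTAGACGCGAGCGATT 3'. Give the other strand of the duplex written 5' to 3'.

The complement of TGGAGGGCAGGGAACTCGCGCCAACGTGCAGGCGTCCTGAAGCCAAAATAGGAGTACGATCAGTGATTTAGACGCGAGCGATT is ACCTCCCGTCCCTTGAGCGCGGTTGCACGTCCGCAGGACTTCGGTTTTATCCTCATGCTAGTCACTAAATCTGCGCTCGCTAA (A↔T, G↔C). DNA strands are antiparallel, so the complementary strand runs 3'→5'; reversing gives the 5'→3' form.

5'-AATCGCTCGCGTCTAAATCACTGATCGTACTCCTATTTTGGCTTCAGGACGCCTGCACGTTGGCGCGAGTTCCCTGCCCTCCA-3'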